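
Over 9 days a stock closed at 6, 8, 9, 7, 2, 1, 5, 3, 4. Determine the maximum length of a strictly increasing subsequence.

3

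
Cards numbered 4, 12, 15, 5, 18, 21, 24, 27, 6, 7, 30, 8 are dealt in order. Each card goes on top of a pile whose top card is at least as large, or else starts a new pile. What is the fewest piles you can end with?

8

Place each on the leftmost legal pile:
4 → new pile 1 (tops now [4])
12 → new pile 2 (tops now [4, 12])
15 → new pile 3 (tops now [4, 12, 15])
5 → pile 2 (tops now [4, 5, 15])
18 → new pile 4 (tops now [4, 5, 15, 18])
21 → new pile 5 (tops now [4, 5, 15, 18, 21])
24 → new pile 6 (tops now [4, 5, 15, 18, 21, 24])
27 → new pile 7 (tops now [4, 5, 15, 18, 21, 24, 27])
6 → pile 3 (tops now [4, 5, 6, 18, 21, 24, 27])
7 → pile 4 (tops now [4, 5, 6, 7, 21, 24, 27])
30 → new pile 8 (tops now [4, 5, 6, 7, 21, 24, 27, 30])
8 → pile 5 (tops now [4, 5, 6, 7, 8, 24, 27, 30])
Eight piles.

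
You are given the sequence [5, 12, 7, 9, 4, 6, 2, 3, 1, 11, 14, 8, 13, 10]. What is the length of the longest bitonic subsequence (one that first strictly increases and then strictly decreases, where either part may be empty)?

inc[i] = longest strictly increasing subsequence ending at i; dec[i] = longest strictly decreasing subsequence starting at i:
i:      1  2  3  4  5  6  7  8  9 10 11 12 13 14
a[i]:   5 12  7  9  4  6  2  3  1 11 14  8 13 10
inc:    1  2  2  3  1  2  1  2  1  4  5  3  5  4
dec:    4  5  4  4  3  3  2  2  1  2  3  1  2  1
Best peak at i=11 (value 14): inc=5, dec=3, length 5+3−1 = 7.

7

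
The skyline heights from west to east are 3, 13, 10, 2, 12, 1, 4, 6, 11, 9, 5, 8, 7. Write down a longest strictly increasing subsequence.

Patience tails give the LIS length; then backtrack through the dp parents:
3 → extends → [3]
13 → extends → [3, 13]
10 → replaces 13 → [3, 10]
2 → replaces 3 → [2, 10]
12 → extends → [2, 10, 12]
1 → replaces 2 → [1, 10, 12]
4 → replaces 10 → [1, 4, 12]
6 → replaces 12 → [1, 4, 6]
11 → extends → [1, 4, 6, 11]
9 → replaces 11 → [1, 4, 6, 9]
5 → replaces 6 → [1, 4, 5, 9]
8 → replaces 9 → [1, 4, 5, 8]
7 → replaces 8 → [1, 4, 5, 7]
Length 4; one witness is 3, 4, 6, 11.

3, 4, 6, 11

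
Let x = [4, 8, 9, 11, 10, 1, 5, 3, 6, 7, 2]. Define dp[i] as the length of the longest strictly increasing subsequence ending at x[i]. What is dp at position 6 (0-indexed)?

dp[i] = 1 + max{dp[j] : j<i, x[j]<x[i]} (or 1 if no such j):
i:      0  1  2  3  4  5  6  7  8  9 10
x[i]:   4  8  9 11 10  1  5  3  6  7  2
dp:     1  2  3  4  4  1  2  2  3  4  2
At index 6 the value is 2.

2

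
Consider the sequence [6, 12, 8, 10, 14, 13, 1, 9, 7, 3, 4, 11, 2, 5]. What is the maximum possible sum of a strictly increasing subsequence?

38

Let S[i] be the best sum of a strictly increasing subsequence ending at i:
i:      1  2  3  4  5  6  7  8  9 10 11 12 13 14
a[i]:   6 12  8 10 14 13  1  9  7  3  4 11  2  5
S:      6 18 14 24 38 37  1 23 13  4  8 35  3 13
Maximum is 38 (e.g. 6 + 8 + 10 + 14).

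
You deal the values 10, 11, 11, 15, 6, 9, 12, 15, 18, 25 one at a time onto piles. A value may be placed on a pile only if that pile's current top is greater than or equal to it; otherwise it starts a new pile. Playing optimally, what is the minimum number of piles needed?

6

The minimum number of non-increasing subsequences covering a sequence equals the length of its longest strictly increasing subsequence.
LIS length is 6 (e.g. 10, 11, 12, 15, 18, 25), so 6 piles are needed.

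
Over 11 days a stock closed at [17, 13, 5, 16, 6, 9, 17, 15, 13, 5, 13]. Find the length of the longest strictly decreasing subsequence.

5

Let dp[i] be the longest strictly decreasing subsequence ending at i:
i:      1  2  3  4  5  6  7  8  9 10 11
a[i]:  17 13  5 16  6  9 17 15 13  5 13
dp:     1  2  3  2  3  3  1  3  4  5  4
Maximum is 5.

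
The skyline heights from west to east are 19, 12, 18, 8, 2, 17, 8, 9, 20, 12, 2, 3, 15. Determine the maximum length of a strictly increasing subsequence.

Track the smallest tail for each achievable length (strict):
19 → extends → [19]
12 → replaces 19 → [12]
18 → extends → [12, 18]
8 → replaces 12 → [8, 18]
2 → replaces 8 → [2, 18]
17 → replaces 18 → [2, 17]
8 → replaces 17 → [2, 8]
9 → extends → [2, 8, 9]
20 → extends → [2, 8, 9, 20]
12 → replaces 20 → [2, 8, 9, 12]
2 → already a tail → [2, 8, 9, 12]
3 → replaces 8 → [2, 3, 9, 12]
15 → extends → [2, 3, 9, 12, 15]
Five tails, so the longest strictly increasing subsequence has length 5 (e.g. 2, 8, 9, 12, 15).

5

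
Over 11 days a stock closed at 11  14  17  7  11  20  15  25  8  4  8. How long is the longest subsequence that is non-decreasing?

Let dp[i] be the length of the longest such subsequence ending at index i:
i:      1  2  3  4  5  6  7  8  9 10 11
a[i]:  11 14 17  7 11 20 15 25  8  4  8
dp:     1  2  3  1  2  4  3  5  2  1  3
Maximum dp value is 5.

5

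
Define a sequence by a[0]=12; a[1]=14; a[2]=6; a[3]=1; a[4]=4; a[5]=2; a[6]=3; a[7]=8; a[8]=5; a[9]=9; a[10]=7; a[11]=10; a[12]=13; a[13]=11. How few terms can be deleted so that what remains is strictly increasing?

Fewest deletions = n − (longest strictly increasing subsequence).
i:      0  1  2  3  4  5  6  7  8  9 10 11 12 13
a[i]:  12 14  6  1  4  2  3  8  5  9  7 10 13 11
dp:     1  2  1  1  2  2  3  4  4  5  5  6  7  7
max dp = 7, so deletions = 14 − 7 = 7.

7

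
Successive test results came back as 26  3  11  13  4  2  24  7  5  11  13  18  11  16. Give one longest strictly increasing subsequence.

3, 4, 7, 11, 13, 18

Patience tails give the LIS length; then backtrack through the dp parents:
26 → extends → [26]
3 → replaces 26 → [3]
11 → extends → [3, 11]
13 → extends → [3, 11, 13]
4 → replaces 11 → [3, 4, 13]
2 → replaces 3 → [2, 4, 13]
24 → extends → [2, 4, 13, 24]
7 → replaces 13 → [2, 4, 7, 24]
5 → replaces 7 → [2, 4, 5, 24]
11 → replaces 24 → [2, 4, 5, 11]
13 → extends → [2, 4, 5, 11, 13]
18 → extends → [2, 4, 5, 11, 13, 18]
11 → already a tail → [2, 4, 5, 11, 13, 18]
16 → replaces 18 → [2, 4, 5, 11, 13, 16]
Length 6; one witness is 3, 4, 7, 11, 13, 18.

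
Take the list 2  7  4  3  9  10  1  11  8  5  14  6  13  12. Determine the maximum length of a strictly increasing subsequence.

6

Let dp[i] be the length of the longest such subsequence ending at index i:
i:      1  2  3  4  5  6  7  8  9 10 11 12 13 14
a[i]:   2  7  4  3  9 10  1 11  8  5 14  6 13 12
dp:     1  2  2  2  3  4  1  5  3  3  6  4  6  6
Maximum dp value is 6.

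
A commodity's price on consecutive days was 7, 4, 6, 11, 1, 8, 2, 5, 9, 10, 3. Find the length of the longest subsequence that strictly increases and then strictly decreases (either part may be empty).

6

inc[i] = longest strictly increasing subsequence ending at i; dec[i] = longest strictly decreasing subsequence starting at i:
i:      1  2  3  4  5  6  7  8  9 10 11
a[i]:   7  4  6 11  1  8  2  5  9 10  3
inc:    1  1  2  3  1  3  2  3  4  5  3
dec:    4  2  3  4  1  3  1  2  2  2  1
Best peak at i=4 (value 11): inc=3, dec=4, length 3+4−1 = 6.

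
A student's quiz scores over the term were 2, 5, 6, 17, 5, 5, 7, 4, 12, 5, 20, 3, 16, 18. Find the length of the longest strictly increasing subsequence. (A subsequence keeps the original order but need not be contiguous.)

7

Track the smallest tail for each achievable length (strict):
2 → extends → [2]
5 → extends → [2, 5]
6 → extends → [2, 5, 6]
17 → extends → [2, 5, 6, 17]
5 → already a tail → [2, 5, 6, 17]
5 → already a tail → [2, 5, 6, 17]
7 → replaces 17 → [2, 5, 6, 7]
4 → replaces 5 → [2, 4, 6, 7]
12 → extends → [2, 4, 6, 7, 12]
5 → replaces 6 → [2, 4, 5, 7, 12]
20 → extends → [2, 4, 5, 7, 12, 20]
3 → replaces 4 → [2, 3, 5, 7, 12, 20]
16 → replaces 20 → [2, 3, 5, 7, 12, 16]
18 → extends → [2, 3, 5, 7, 12, 16, 18]
Seven tails, so the longest strictly increasing subsequence has length 7 (e.g. 2, 5, 6, 7, 12, 16, 18).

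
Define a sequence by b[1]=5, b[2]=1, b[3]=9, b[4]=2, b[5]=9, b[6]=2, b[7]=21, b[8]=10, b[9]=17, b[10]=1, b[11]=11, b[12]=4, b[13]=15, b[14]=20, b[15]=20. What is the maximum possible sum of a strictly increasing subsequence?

Let S[i] be the best sum of a strictly increasing subsequence ending at i:
i:      1  2  3  4  5  6  7  8  9 10 11 12 13 14 15
b[i]:   5  1  9  2  9  2 21 10 17  1 11  4 15 20 20
S:      5  1 14  3 14  3 35 24 41  1 35  7 50 70 70
Maximum is 70 (e.g. 5 + 9 + 10 + 11 + 15 + 20).

70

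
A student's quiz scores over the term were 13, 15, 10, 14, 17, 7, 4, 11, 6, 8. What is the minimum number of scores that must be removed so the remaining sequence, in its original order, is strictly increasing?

7

Fewest deletions = n − (longest strictly increasing subsequence).
Patience tails:
13 → extends → [13]
15 → extends → [13, 15]
10 → replaces 13 → [10, 15]
14 → replaces 15 → [10, 14]
17 → extends → [10, 14, 17]
7 → replaces 10 → [7, 14, 17]
4 → replaces 7 → [4, 14, 17]
11 → replaces 14 → [4, 11, 17]
6 → replaces 11 → [4, 6, 17]
8 → replaces 17 → [4, 6, 8]
Longest strictly increasing subsequence has length 3, so deletions = 10 − 3 = 7.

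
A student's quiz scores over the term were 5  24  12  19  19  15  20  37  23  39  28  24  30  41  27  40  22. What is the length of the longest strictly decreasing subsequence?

4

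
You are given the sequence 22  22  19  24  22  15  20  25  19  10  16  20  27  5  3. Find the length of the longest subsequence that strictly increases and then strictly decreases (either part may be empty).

inc[i] = longest strictly increasing subsequence ending at i; dec[i] = longest strictly decreasing subsequence starting at i:
i:      1  2  3  4  5  6  7  8  9 10 11 12 13 14 15
a[i]:  22 22 19 24 22 15 20 25 19 10 16 20 27  5  3
inc:    1  1  1  2  2  1  2  3  2  1  2  3  4  1  1
dec:    6  6  5  7  6  4  5  5  4  3  3  3  3  2  1
Best peak at i=4 (value 24): inc=2, dec=7, length 2+7−1 = 8.

8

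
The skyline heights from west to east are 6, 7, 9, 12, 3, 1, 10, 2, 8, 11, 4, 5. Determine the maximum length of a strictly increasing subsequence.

Let dp[i] be the length of the longest such subsequence ending at index i:
i:      1  2  3  4  5  6  7  8  9 10 11 12
a[i]:   6  7  9 12  3  1 10  2  8 11  4  5
dp:     1  2  3  4  1  1  4  2  3  5  3  4
Maximum dp value is 5.

5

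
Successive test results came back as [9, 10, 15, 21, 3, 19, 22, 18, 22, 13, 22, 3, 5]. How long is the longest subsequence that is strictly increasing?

5

Let dp[i] be the length of the longest such subsequence ending at index i:
i:      1  2  3  4  5  6  7  8  9 10 11 12 13
a[i]:   9 10 15 21  3 19 22 18 22 13 22  3  5
dp:     1  2  3  4  1  4  5  4  5  3  5  1  2
Maximum dp value is 5.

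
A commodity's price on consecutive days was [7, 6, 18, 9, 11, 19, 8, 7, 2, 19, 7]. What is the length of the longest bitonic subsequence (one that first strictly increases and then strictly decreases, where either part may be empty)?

7

inc[i] = longest strictly increasing subsequence ending at i; dec[i] = longest strictly decreasing subsequence starting at i:
i:      1  2  3  4  5  6  7  8  9 10 11
a[i]:   7  6 18  9 11 19  8  7  2 19  7
inc:    1  1  2  2  3  4  2  2  1  4  2
dec:    3  2  5  4  4  4  3  2  1  2  1
Best peak at i=6 (value 19): inc=4, dec=4, length 4+4−1 = 7.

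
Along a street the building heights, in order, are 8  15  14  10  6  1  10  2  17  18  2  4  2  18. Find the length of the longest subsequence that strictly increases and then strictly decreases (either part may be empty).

7

inc[i] = longest strictly increasing subsequence ending at i; dec[i] = longest strictly decreasing subsequence starting at i:
i:      1  2  3  4  5  6  7  8  9 10 11 12 13 14
a[i]:   8 15 14 10  6  1 10  2 17 18  2  4  2 18
inc:    1  2  2  2  1  1  2  2  3  4  2  3  2  4
dec:    4  6  5  4  3  1  3  1  3  3  1  2  1  1
Best peak at i=2 (value 15): inc=2, dec=6, length 2+6−1 = 7.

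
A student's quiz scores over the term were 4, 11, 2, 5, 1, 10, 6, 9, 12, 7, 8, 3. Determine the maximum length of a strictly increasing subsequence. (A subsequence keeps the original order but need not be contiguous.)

5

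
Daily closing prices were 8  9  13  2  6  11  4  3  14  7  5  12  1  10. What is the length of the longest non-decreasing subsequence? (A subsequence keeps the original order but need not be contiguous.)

4

Track the smallest tail for each achievable length (allowing ties):
8 → extends → [8]
9 → extends → [8, 9]
13 → extends → [8, 9, 13]
2 → replaces 8 → [2, 9, 13]
6 → replaces 9 → [2, 6, 13]
11 → replaces 13 → [2, 6, 11]
4 → replaces 6 → [2, 4, 11]
3 → replaces 4 → [2, 3, 11]
14 → extends → [2, 3, 11, 14]
7 → replaces 11 → [2, 3, 7, 14]
5 → replaces 7 → [2, 3, 5, 14]
12 → replaces 14 → [2, 3, 5, 12]
1 → replaces 2 → [1, 3, 5, 12]
10 → replaces 12 → [1, 3, 5, 10]
Four tails, so the longest non-decreasing subsequence has length 4 (e.g. 8, 9, 13, 14).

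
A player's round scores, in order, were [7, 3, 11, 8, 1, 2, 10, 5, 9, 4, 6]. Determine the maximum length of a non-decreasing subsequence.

4

Track the smallest tail for each achievable length (allowing ties):
7 → extends → [7]
3 → replaces 7 → [3]
11 → extends → [3, 11]
8 → replaces 11 → [3, 8]
1 → replaces 3 → [1, 8]
2 → replaces 8 → [1, 2]
10 → extends → [1, 2, 10]
5 → replaces 10 → [1, 2, 5]
9 → extends → [1, 2, 5, 9]
4 → replaces 5 → [1, 2, 4, 9]
6 → replaces 9 → [1, 2, 4, 6]
Four tails, so the longest non-decreasing subsequence has length 4 (e.g. 1, 2, 5, 9).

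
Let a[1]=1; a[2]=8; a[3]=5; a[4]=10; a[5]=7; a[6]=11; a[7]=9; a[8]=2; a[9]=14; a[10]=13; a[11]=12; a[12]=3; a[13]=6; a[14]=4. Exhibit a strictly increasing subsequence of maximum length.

Patience tails give the LIS length; then backtrack through the dp parents:
1 → extends → [1]
8 → extends → [1, 8]
5 → replaces 8 → [1, 5]
10 → extends → [1, 5, 10]
7 → replaces 10 → [1, 5, 7]
11 → extends → [1, 5, 7, 11]
9 → replaces 11 → [1, 5, 7, 9]
2 → replaces 5 → [1, 2, 7, 9]
14 → extends → [1, 2, 7, 9, 14]
13 → replaces 14 → [1, 2, 7, 9, 13]
12 → replaces 13 → [1, 2, 7, 9, 12]
3 → replaces 7 → [1, 2, 3, 9, 12]
6 → replaces 9 → [1, 2, 3, 6, 12]
4 → replaces 6 → [1, 2, 3, 4, 12]
Length 5; one witness is 1, 8, 10, 11, 14.

1, 8, 10, 11, 14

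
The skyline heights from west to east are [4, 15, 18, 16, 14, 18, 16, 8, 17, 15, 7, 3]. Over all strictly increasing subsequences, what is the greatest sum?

53

Let S[i] be the best sum of a strictly increasing subsequence ending at i:
i:      1  2  3  4  5  6  7  8  9 10 11 12
a[i]:   4 15 18 16 14 18 16  8 17 15  7  3
S:      4 19 37 35 18 53 35 12 52 33 11  3
Maximum is 53 (e.g. 4 + 15 + 16 + 18).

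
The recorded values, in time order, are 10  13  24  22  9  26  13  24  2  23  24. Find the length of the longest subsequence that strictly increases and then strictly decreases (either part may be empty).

6

inc[i] = longest strictly increasing subsequence ending at i; dec[i] = longest strictly decreasing subsequence starting at i:
i:      1  2  3  4  5  6  7  8  9 10 11
a[i]:  10 13 24 22  9 26 13 24  2 23 24
inc:    1  2  3  3  1  4  2  4  1  4  5
dec:    3  3  4  3  2  3  2  2  1  1  1
Best peak at i=3 (value 24): inc=3, dec=4, length 3+4−1 = 6.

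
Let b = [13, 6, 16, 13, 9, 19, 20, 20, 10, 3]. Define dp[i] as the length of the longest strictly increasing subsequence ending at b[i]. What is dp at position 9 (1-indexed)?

dp[i] = 1 + max{dp[j] : j<i, b[j]<b[i]} (or 1 if no such j):
i:      1  2  3  4  5  6  7  8  9 10
b[i]:  13  6 16 13  9 19 20 20 10  3
dp:     1  1  2  2  2  3  4  4  3  1
At index 9 the value is 3.

3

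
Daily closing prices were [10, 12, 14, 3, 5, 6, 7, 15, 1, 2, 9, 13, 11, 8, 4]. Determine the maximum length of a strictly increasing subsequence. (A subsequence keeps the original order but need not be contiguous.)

6

Track the smallest tail for each achievable length (strict):
10 → extends → [10]
12 → extends → [10, 12]
14 → extends → [10, 12, 14]
3 → replaces 10 → [3, 12, 14]
5 → replaces 12 → [3, 5, 14]
6 → replaces 14 → [3, 5, 6]
7 → extends → [3, 5, 6, 7]
15 → extends → [3, 5, 6, 7, 15]
1 → replaces 3 → [1, 5, 6, 7, 15]
2 → replaces 5 → [1, 2, 6, 7, 15]
9 → replaces 15 → [1, 2, 6, 7, 9]
13 → extends → [1, 2, 6, 7, 9, 13]
11 → replaces 13 → [1, 2, 6, 7, 9, 11]
8 → replaces 9 → [1, 2, 6, 7, 8, 11]
4 → replaces 6 → [1, 2, 4, 7, 8, 11]
Six tails, so the longest strictly increasing subsequence has length 6 (e.g. 3, 5, 6, 7, 9, 13).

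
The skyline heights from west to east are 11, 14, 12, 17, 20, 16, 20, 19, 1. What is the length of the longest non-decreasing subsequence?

5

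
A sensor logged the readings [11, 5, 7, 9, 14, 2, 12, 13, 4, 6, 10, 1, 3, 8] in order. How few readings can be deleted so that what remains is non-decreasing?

Fewest deletions = n − (longest non-decreasing subsequence).
Patience tails:
11 → extends → [11]
5 → replaces 11 → [5]
7 → extends → [5, 7]
9 → extends → [5, 7, 9]
14 → extends → [5, 7, 9, 14]
2 → replaces 5 → [2, 7, 9, 14]
12 → replaces 14 → [2, 7, 9, 12]
13 → extends → [2, 7, 9, 12, 13]
4 → replaces 7 → [2, 4, 9, 12, 13]
6 → replaces 9 → [2, 4, 6, 12, 13]
10 → replaces 12 → [2, 4, 6, 10, 13]
1 → replaces 2 → [1, 4, 6, 10, 13]
3 → replaces 4 → [1, 3, 6, 10, 13]
8 → replaces 10 → [1, 3, 6, 8, 13]
Longest non-decreasing subsequence has length 5, so deletions = 14 − 5 = 9.

9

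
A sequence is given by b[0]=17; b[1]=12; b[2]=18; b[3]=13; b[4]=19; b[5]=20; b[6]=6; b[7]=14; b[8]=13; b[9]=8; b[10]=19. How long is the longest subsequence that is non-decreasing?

4

Track the smallest tail for each achievable length (allowing ties):
17 → extends → [17]
12 → replaces 17 → [12]
18 → extends → [12, 18]
13 → replaces 18 → [12, 13]
19 → extends → [12, 13, 19]
20 → extends → [12, 13, 19, 20]
6 → replaces 12 → [6, 13, 19, 20]
14 → replaces 19 → [6, 13, 14, 20]
13 → replaces 14 → [6, 13, 13, 20]
8 → replaces 13 → [6, 8, 13, 20]
19 → replaces 20 → [6, 8, 13, 19]
Four tails, so the longest non-decreasing subsequence has length 4 (e.g. 17, 18, 19, 20).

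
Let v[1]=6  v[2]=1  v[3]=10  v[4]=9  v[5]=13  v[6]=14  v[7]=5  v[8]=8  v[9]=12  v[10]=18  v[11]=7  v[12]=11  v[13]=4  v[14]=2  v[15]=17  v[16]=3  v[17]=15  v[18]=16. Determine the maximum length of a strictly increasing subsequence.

Track the smallest tail for each achievable length (strict):
6 → extends → [6]
1 → replaces 6 → [1]
10 → extends → [1, 10]
9 → replaces 10 → [1, 9]
13 → extends → [1, 9, 13]
14 → extends → [1, 9, 13, 14]
5 → replaces 9 → [1, 5, 13, 14]
8 → replaces 13 → [1, 5, 8, 14]
12 → replaces 14 → [1, 5, 8, 12]
18 → extends → [1, 5, 8, 12, 18]
7 → replaces 8 → [1, 5, 7, 12, 18]
11 → replaces 12 → [1, 5, 7, 11, 18]
4 → replaces 5 → [1, 4, 7, 11, 18]
2 → replaces 4 → [1, 2, 7, 11, 18]
17 → replaces 18 → [1, 2, 7, 11, 17]
3 → replaces 7 → [1, 2, 3, 11, 17]
15 → replaces 17 → [1, 2, 3, 11, 15]
16 → extends → [1, 2, 3, 11, 15, 16]
Six tails, so the longest strictly increasing subsequence has length 6 (e.g. 6, 10, 13, 14, 15, 16).

6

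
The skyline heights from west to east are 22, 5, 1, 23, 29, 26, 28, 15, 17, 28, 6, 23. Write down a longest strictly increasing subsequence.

Patience tails give the LIS length; then backtrack through the dp parents:
22 → extends → [22]
5 → replaces 22 → [5]
1 → replaces 5 → [1]
23 → extends → [1, 23]
29 → extends → [1, 23, 29]
26 → replaces 29 → [1, 23, 26]
28 → extends → [1, 23, 26, 28]
15 → replaces 23 → [1, 15, 26, 28]
17 → replaces 26 → [1, 15, 17, 28]
28 → already a tail → [1, 15, 17, 28]
6 → replaces 15 → [1, 6, 17, 28]
23 → replaces 28 → [1, 6, 17, 23]
Length 4; one witness is 22, 23, 26, 28.

22, 23, 26, 28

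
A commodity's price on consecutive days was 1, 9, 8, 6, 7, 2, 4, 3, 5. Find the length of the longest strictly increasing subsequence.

4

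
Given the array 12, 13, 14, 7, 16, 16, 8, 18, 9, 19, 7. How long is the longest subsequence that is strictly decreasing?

Negate each value so 'decreasing' becomes 'increasing', then run patience tails on the negated sequence:
-12 → extends → [-12]
-13 → replaces -12 → [-13]
-14 → replaces -13 → [-14]
-7 → extends → [-14, -7]
-16 → replaces -14 → [-16, -7]
-16 → already a tail → [-16, -7]
-8 → replaces -7 → [-16, -8]
-18 → replaces -16 → [-18, -8]
-9 → replaces -8 → [-18, -9]
-19 → replaces -18 → [-19, -9]
-7 → extends → [-19, -9, -7]
Three tails, so the longest strictly decreasing subsequence of the original has length 3.

3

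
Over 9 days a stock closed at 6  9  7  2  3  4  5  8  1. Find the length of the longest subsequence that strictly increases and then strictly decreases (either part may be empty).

inc[i] = longest strictly increasing subsequence ending at i; dec[i] = longest strictly decreasing subsequence starting at i:
i:     1 2 3 4 5 6 7 8 9
a[i]:  6 9 7 2 3 4 5 8 1
inc:   1 2 2 1 2 3 4 5 1
dec:   3 4 3 2 2 2 2 2 1
Best peak at i=8 (value 8): inc=5, dec=2, length 5+2−1 = 6.

6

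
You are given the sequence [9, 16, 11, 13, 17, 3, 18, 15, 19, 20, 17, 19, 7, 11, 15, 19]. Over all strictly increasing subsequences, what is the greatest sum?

Let S[i] be the best sum of a strictly increasing subsequence ending at i:
i:       1   2   3   4   5   6   7   8   9  10  11  12  13  14  15  16
a[i]:    9  16  11  13  17   3  18  15  19  20  17  19   7  11  15  19
S:       9  25  20  33  50   3  68  48  87 107  65  87  10  21  48  87
Maximum is 107 (e.g. 9 + 11 + 13 + 17 + 18 + 19 + 20).

107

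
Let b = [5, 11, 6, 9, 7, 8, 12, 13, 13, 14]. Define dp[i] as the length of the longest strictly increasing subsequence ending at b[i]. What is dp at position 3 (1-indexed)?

2

dp[i] = 1 + max{dp[j] : j<i, b[j]<b[i]} (or 1 if no such j):
i:      1  2  3  4  5  6  7  8  9 10
b[i]:   5 11  6  9  7  8 12 13 13 14
dp:     1  2  2  3  3  4  5  6  6  7
At index 3 the value is 2.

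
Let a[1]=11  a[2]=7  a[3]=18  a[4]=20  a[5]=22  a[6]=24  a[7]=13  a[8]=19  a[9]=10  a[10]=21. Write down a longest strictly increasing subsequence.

Patience tails give the LIS length; then backtrack through the dp parents:
11 → extends → [11]
7 → replaces 11 → [7]
18 → extends → [7, 18]
20 → extends → [7, 18, 20]
22 → extends → [7, 18, 20, 22]
24 → extends → [7, 18, 20, 22, 24]
13 → replaces 18 → [7, 13, 20, 22, 24]
19 → replaces 20 → [7, 13, 19, 22, 24]
10 → replaces 13 → [7, 10, 19, 22, 24]
21 → replaces 22 → [7, 10, 19, 21, 24]
Length 5; one witness is 11, 18, 20, 22, 24.

11, 18, 20, 22, 24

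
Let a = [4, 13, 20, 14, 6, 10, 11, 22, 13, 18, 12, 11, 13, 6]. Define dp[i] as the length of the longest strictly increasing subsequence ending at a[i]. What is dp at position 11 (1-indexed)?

dp[i] = 1 + max{dp[j] : j<i, a[j]<a[i]} (or 1 if no such j):
i:      1  2  3  4  5  6  7  8  9 10 11 12 13 14
a[i]:   4 13 20 14  6 10 11 22 13 18 12 11 13  6
dp:     1  2  3  3  2  3  4  5  5  6  5  4  6  2
At index 11 the value is 5.

5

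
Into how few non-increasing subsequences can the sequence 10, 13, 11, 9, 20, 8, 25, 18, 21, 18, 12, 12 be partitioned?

4

Place each on the leftmost legal pile:
10 → new pile 1 (tops now [10])
13 → new pile 2 (tops now [10, 13])
11 → pile 2 (tops now [10, 11])
9 → pile 1 (tops now [9, 11])
20 → new pile 3 (tops now [9, 11, 20])
8 → pile 1 (tops now [8, 11, 20])
25 → new pile 4 (tops now [8, 11, 20, 25])
18 → pile 3 (tops now [8, 11, 18, 25])
21 → pile 4 (tops now [8, 11, 18, 21])
18 → pile 3 (tops now [8, 11, 18, 21])
12 → pile 3 (tops now [8, 11, 12, 21])
12 → pile 3 (tops now [8, 11, 12, 21])
Four piles.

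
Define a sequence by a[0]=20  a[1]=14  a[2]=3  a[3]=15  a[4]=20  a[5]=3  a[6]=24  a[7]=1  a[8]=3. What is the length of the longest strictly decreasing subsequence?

Let dp[i] be the longest strictly decreasing subsequence ending at i:
i:      0  1  2  3  4  5  6  7  8
a[i]:  20 14  3 15 20  3 24  1  3
dp:     1  2  3  2  1  3  1  4  3
Maximum is 4.

4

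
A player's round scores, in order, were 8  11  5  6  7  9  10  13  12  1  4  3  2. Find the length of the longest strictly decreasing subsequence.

5

Let dp[i] be the longest strictly decreasing subsequence ending at i:
i:      1  2  3  4  5  6  7  8  9 10 11 12 13
a[i]:   8 11  5  6  7  9 10 13 12  1  4  3  2
dp:     1  1  2  2  2  2  2  1  2  3  3  4  5
Maximum is 5.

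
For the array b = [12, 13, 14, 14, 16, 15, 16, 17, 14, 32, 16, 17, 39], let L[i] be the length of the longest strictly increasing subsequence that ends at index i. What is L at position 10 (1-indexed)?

7

dp[i] = 1 + max{dp[j] : j<i, b[j]<b[i]} (or 1 if no such j):
i:      1  2  3  4  5  6  7  8  9 10 11 12 13
b[i]:  12 13 14 14 16 15 16 17 14 32 16 17 39
dp:     1  2  3  3  4  4  5  6  3  7  5  6  8
At index 10 the value is 7.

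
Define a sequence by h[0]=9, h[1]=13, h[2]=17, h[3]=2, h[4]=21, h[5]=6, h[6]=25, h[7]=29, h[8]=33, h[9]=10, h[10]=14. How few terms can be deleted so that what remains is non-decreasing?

Fewest deletions = n − (longest non-decreasing subsequence).
Patience tails:
9 → extends → [9]
13 → extends → [9, 13]
17 → extends → [9, 13, 17]
2 → replaces 9 → [2, 13, 17]
21 → extends → [2, 13, 17, 21]
6 → replaces 13 → [2, 6, 17, 21]
25 → extends → [2, 6, 17, 21, 25]
29 → extends → [2, 6, 17, 21, 25, 29]
33 → extends → [2, 6, 17, 21, 25, 29, 33]
10 → replaces 17 → [2, 6, 10, 21, 25, 29, 33]
14 → replaces 21 → [2, 6, 10, 14, 25, 29, 33]
Longest non-decreasing subsequence has length 7, so deletions = 11 − 7 = 4.

4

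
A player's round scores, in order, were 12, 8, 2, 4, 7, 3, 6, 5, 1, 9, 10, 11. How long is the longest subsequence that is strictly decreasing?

Let dp[i] be the longest strictly decreasing subsequence ending at i:
i:      1  2  3  4  5  6  7  8  9 10 11 12
a[i]:  12  8  2  4  7  3  6  5  1  9 10 11
dp:     1  2  3  3  3  4  4  5  6  2  2  2
Maximum is 6.

6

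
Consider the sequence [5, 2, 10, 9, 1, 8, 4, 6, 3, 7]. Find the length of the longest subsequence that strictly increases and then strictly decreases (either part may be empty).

inc[i] = longest strictly increasing subsequence ending at i; dec[i] = longest strictly decreasing subsequence starting at i:
i:      1  2  3  4  5  6  7  8  9 10
a[i]:   5  2 10  9  1  8  4  6  3  7
inc:    1  1  2  2  1  2  2  3  2  4
dec:    3  2  5  4  1  3  2  2  1  1
Best peak at i=3 (value 10): inc=2, dec=5, length 2+5−1 = 6.

6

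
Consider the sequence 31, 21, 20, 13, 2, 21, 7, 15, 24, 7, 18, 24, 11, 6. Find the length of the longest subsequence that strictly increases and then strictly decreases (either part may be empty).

inc[i] = longest strictly increasing subsequence ending at i; dec[i] = longest strictly decreasing subsequence starting at i:
i:      1  2  3  4  5  6  7  8  9 10 11 12 13 14
a[i]:  31 21 20 13  2 21  7 15 24  7 18 24 11  6
inc:    1  1  1  1  1  2  2  3  4  2  4  5  3  2
dec:    6  5  4  3  1  4  2  3  4  2  3  3  2  1
Best peak at i=9 (value 24): inc=4, dec=4, length 4+4−1 = 7.

7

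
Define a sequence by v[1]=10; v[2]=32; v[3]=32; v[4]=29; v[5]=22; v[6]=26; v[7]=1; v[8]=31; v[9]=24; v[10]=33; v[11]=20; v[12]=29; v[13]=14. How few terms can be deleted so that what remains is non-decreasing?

8

Fewest deletions = n − (longest non-decreasing subsequence).
Patience tails:
10 → extends → [10]
32 → extends → [10, 32]
32 → extends → [10, 32, 32]
29 → replaces 32 → [10, 29, 32]
22 → replaces 29 → [10, 22, 32]
26 → replaces 32 → [10, 22, 26]
1 → replaces 10 → [1, 22, 26]
31 → extends → [1, 22, 26, 31]
24 → replaces 26 → [1, 22, 24, 31]
33 → extends → [1, 22, 24, 31, 33]
20 → replaces 22 → [1, 20, 24, 31, 33]
29 → replaces 31 → [1, 20, 24, 29, 33]
14 → replaces 20 → [1, 14, 24, 29, 33]
Longest non-decreasing subsequence has length 5, so deletions = 13 − 5 = 8.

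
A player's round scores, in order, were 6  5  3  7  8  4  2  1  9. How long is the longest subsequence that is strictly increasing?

Let dp[i] be the length of the longest such subsequence ending at index i:
i:     1 2 3 4 5 6 7 8 9
a[i]:  6 5 3 7 8 4 2 1 9
dp:    1 1 1 2 3 2 1 1 4
Maximum dp value is 4.

4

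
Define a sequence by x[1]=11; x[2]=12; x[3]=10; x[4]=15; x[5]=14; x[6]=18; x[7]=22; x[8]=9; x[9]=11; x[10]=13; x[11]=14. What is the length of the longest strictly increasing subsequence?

Track the smallest tail for each achievable length (strict):
11 → extends → [11]
12 → extends → [11, 12]
10 → replaces 11 → [10, 12]
15 → extends → [10, 12, 15]
14 → replaces 15 → [10, 12, 14]
18 → extends → [10, 12, 14, 18]
22 → extends → [10, 12, 14, 18, 22]
9 → replaces 10 → [9, 12, 14, 18, 22]
11 → replaces 12 → [9, 11, 14, 18, 22]
13 → replaces 14 → [9, 11, 13, 18, 22]
14 → replaces 18 → [9, 11, 13, 14, 22]
Five tails, so the longest strictly increasing subsequence has length 5 (e.g. 11, 12, 15, 18, 22).

5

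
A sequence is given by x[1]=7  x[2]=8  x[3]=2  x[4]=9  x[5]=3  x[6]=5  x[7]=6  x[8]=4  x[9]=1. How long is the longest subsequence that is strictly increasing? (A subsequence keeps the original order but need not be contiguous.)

Let dp[i] be the length of the longest such subsequence ending at index i:
i:     1 2 3 4 5 6 7 8 9
x[i]:  7 8 2 9 3 5 6 4 1
dp:    1 2 1 3 2 3 4 3 1
Maximum dp value is 4.

4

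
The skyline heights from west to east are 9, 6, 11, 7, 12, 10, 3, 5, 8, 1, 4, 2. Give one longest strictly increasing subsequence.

9, 11, 12

Patience tails give the LIS length; then backtrack through the dp parents:
9 → extends → [9]
6 → replaces 9 → [6]
11 → extends → [6, 11]
7 → replaces 11 → [6, 7]
12 → extends → [6, 7, 12]
10 → replaces 12 → [6, 7, 10]
3 → replaces 6 → [3, 7, 10]
5 → replaces 7 → [3, 5, 10]
8 → replaces 10 → [3, 5, 8]
1 → replaces 3 → [1, 5, 8]
4 → replaces 5 → [1, 4, 8]
2 → replaces 4 → [1, 2, 8]
Length 3; one witness is 9, 11, 12.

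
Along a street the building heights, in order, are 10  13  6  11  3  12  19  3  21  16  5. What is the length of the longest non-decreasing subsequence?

5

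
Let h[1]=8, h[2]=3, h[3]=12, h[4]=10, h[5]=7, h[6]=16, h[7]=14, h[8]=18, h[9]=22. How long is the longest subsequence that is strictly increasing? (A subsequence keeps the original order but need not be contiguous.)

Track the smallest tail for each achievable length (strict):
8 → extends → [8]
3 → replaces 8 → [3]
12 → extends → [3, 12]
10 → replaces 12 → [3, 10]
7 → replaces 10 → [3, 7]
16 → extends → [3, 7, 16]
14 → replaces 16 → [3, 7, 14]
18 → extends → [3, 7, 14, 18]
22 → extends → [3, 7, 14, 18, 22]
Five tails, so the longest strictly increasing subsequence has length 5 (e.g. 8, 12, 16, 18, 22).

5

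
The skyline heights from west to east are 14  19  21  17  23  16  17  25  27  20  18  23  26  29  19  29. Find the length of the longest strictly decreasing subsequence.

Negate each value so 'decreasing' becomes 'increasing', then run patience tails on the negated sequence:
-14 → extends → [-14]
-19 → replaces -14 → [-19]
-21 → replaces -19 → [-21]
-17 → extends → [-21, -17]
-23 → replaces -21 → [-23, -17]
-16 → extends → [-23, -17, -16]
-17 → already a tail → [-23, -17, -16]
-25 → replaces -23 → [-25, -17, -16]
-27 → replaces -25 → [-27, -17, -16]
-20 → replaces -17 → [-27, -20, -16]
-18 → replaces -16 → [-27, -20, -18]
-23 → replaces -20 → [-27, -23, -18]
-26 → replaces -23 → [-27, -26, -18]
-29 → replaces -27 → [-29, -26, -18]
-19 → replaces -18 → [-29, -26, -19]
-29 → already a tail → [-29, -26, -19]
Three tails, so the longest strictly decreasing subsequence of the original has length 3.

3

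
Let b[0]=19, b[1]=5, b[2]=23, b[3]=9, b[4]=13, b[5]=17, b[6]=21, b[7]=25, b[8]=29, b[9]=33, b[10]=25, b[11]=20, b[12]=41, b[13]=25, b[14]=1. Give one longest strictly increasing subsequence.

Patience tails give the LIS length; then backtrack through the dp parents:
19 → extends → [19]
5 → replaces 19 → [5]
23 → extends → [5, 23]
9 → replaces 23 → [5, 9]
13 → extends → [5, 9, 13]
17 → extends → [5, 9, 13, 17]
21 → extends → [5, 9, 13, 17, 21]
25 → extends → [5, 9, 13, 17, 21, 25]
29 → extends → [5, 9, 13, 17, 21, 25, 29]
33 → extends → [5, 9, 13, 17, 21, 25, 29, 33]
25 → already a tail → [5, 9, 13, 17, 21, 25, 29, 33]
20 → replaces 21 → [5, 9, 13, 17, 20, 25, 29, 33]
41 → extends → [5, 9, 13, 17, 20, 25, 29, 33, 41]
25 → already a tail → [5, 9, 13, 17, 20, 25, 29, 33, 41]
1 → replaces 5 → [1, 9, 13, 17, 20, 25, 29, 33, 41]
Length 9; one witness is 5, 9, 13, 17, 21, 25, 29, 33, 41.

5, 9, 13, 17, 21, 25, 29, 33, 41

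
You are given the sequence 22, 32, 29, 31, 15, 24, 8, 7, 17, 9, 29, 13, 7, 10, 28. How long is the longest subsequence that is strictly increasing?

4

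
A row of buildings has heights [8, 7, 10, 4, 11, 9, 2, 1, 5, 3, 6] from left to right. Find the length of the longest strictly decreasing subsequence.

5

Let dp[i] be the longest strictly decreasing subsequence ending at i:
i:      1  2  3  4  5  6  7  8  9 10 11
a[i]:   8  7 10  4 11  9  2  1  5  3  6
dp:     1  2  1  3  1  2  4  5  3  4  3
Maximum is 5.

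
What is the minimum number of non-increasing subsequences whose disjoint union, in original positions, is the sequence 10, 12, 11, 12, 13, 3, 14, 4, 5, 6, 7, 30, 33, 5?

Place each on the leftmost legal pile:
10 → new pile 1 (tops now [10])
12 → new pile 2 (tops now [10, 12])
11 → pile 2 (tops now [10, 11])
12 → new pile 3 (tops now [10, 11, 12])
13 → new pile 4 (tops now [10, 11, 12, 13])
3 → pile 1 (tops now [3, 11, 12, 13])
14 → new pile 5 (tops now [3, 11, 12, 13, 14])
4 → pile 2 (tops now [3, 4, 12, 13, 14])
5 → pile 3 (tops now [3, 4, 5, 13, 14])
6 → pile 4 (tops now [3, 4, 5, 6, 14])
7 → pile 5 (tops now [3, 4, 5, 6, 7])
30 → new pile 6 (tops now [3, 4, 5, 6, 7, 30])
33 → new pile 7 (tops now [3, 4, 5, 6, 7, 30, 33])
5 → pile 3 (tops now [3, 4, 5, 6, 7, 30, 33])
Seven piles.

7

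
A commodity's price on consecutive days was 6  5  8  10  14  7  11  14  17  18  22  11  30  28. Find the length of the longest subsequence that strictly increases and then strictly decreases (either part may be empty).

10

inc[i] = longest strictly increasing subsequence ending at i; dec[i] = longest strictly decreasing subsequence starting at i:
i:      1  2  3  4  5  6  7  8  9 10 11 12 13 14
a[i]:   6  5  8 10 14  7 11 14 17 18 22 11 30 28
inc:    1  1  2  3  4  2  4  5  6  7  8  4  9  9
dec:    2  1  2  2  2  1  1  2  2  2  2  1  2  1
Best peak at i=13 (value 30): inc=9, dec=2, length 9+2−1 = 10.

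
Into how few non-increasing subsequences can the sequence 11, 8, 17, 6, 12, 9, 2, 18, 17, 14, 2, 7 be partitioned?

3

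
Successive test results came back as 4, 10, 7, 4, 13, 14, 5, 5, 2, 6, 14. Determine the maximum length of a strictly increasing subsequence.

Track the smallest tail for each achievable length (strict):
4 → extends → [4]
10 → extends → [4, 10]
7 → replaces 10 → [4, 7]
4 → already a tail → [4, 7]
13 → extends → [4, 7, 13]
14 → extends → [4, 7, 13, 14]
5 → replaces 7 → [4, 5, 13, 14]
5 → already a tail → [4, 5, 13, 14]
2 → replaces 4 → [2, 5, 13, 14]
6 → replaces 13 → [2, 5, 6, 14]
14 → already a tail → [2, 5, 6, 14]
Four tails, so the longest strictly increasing subsequence has length 4 (e.g. 4, 10, 13, 14).

4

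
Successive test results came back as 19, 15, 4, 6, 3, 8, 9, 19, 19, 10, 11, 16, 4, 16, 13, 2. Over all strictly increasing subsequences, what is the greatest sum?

64

Let S[i] be the best sum of a strictly increasing subsequence ending at i:
i:      1  2  3  4  5  6  7  8  9 10 11 12 13 14 15 16
a[i]:  19 15  4  6  3  8  9 19 19 10 11 16  4 16 13  2
S:     19 15  4 10  3 18 27 46 46 37 48 64  7 64 61  2
Maximum is 64 (e.g. 4 + 6 + 8 + 9 + 10 + 11 + 16).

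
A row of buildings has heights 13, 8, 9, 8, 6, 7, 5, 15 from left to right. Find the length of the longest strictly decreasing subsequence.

5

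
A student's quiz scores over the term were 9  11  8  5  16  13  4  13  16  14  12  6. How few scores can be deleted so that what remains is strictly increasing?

Fewest deletions = n − (longest strictly increasing subsequence).
Patience tails:
9 → extends → [9]
11 → extends → [9, 11]
8 → replaces 9 → [8, 11]
5 → replaces 8 → [5, 11]
16 → extends → [5, 11, 16]
13 → replaces 16 → [5, 11, 13]
4 → replaces 5 → [4, 11, 13]
13 → already a tail → [4, 11, 13]
16 → extends → [4, 11, 13, 16]
14 → replaces 16 → [4, 11, 13, 14]
12 → replaces 13 → [4, 11, 12, 14]
6 → replaces 11 → [4, 6, 12, 14]
Longest strictly increasing subsequence has length 4, so deletions = 12 − 4 = 8.

8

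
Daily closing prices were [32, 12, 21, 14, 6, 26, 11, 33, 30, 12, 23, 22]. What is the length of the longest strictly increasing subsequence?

Let dp[i] be the length of the longest such subsequence ending at index i:
i:      1  2  3  4  5  6  7  8  9 10 11 12
a[i]:  32 12 21 14  6 26 11 33 30 12 23 22
dp:     1  1  2  2  1  3  2  4  4  3  4  4
Maximum dp value is 4.

4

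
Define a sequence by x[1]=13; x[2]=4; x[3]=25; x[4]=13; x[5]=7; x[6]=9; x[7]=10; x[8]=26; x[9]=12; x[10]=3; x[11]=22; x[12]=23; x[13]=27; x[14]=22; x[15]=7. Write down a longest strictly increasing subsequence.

4, 7, 9, 10, 12, 22, 23, 27

Patience tails give the LIS length; then backtrack through the dp parents:
13 → extends → [13]
4 → replaces 13 → [4]
25 → extends → [4, 25]
13 → replaces 25 → [4, 13]
7 → replaces 13 → [4, 7]
9 → extends → [4, 7, 9]
10 → extends → [4, 7, 9, 10]
26 → extends → [4, 7, 9, 10, 26]
12 → replaces 26 → [4, 7, 9, 10, 12]
3 → replaces 4 → [3, 7, 9, 10, 12]
22 → extends → [3, 7, 9, 10, 12, 22]
23 → extends → [3, 7, 9, 10, 12, 22, 23]
27 → extends → [3, 7, 9, 10, 12, 22, 23, 27]
22 → already a tail → [3, 7, 9, 10, 12, 22, 23, 27]
7 → already a tail → [3, 7, 9, 10, 12, 22, 23, 27]
Length 8; one witness is 4, 7, 9, 10, 12, 22, 23, 27.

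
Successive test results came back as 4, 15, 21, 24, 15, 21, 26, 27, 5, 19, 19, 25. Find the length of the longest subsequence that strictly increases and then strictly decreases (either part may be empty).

7

inc[i] = longest strictly increasing subsequence ending at i; dec[i] = longest strictly decreasing subsequence starting at i:
i:      1  2  3  4  5  6  7  8  9 10 11 12
a[i]:   4 15 21 24 15 21 26 27  5 19 19 25
inc:    1  2  3  4  2  3  5  6  2  3  3  5
dec:    1  2  3  3  2  2  2  2  1  1  1  1
Best peak at i=8 (value 27): inc=6, dec=2, length 6+2−1 = 7.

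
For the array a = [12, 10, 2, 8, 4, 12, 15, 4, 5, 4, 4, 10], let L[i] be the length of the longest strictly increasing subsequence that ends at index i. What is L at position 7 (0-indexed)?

dp[i] = 1 + max{dp[j] : j<i, a[j]<a[i]} (or 1 if no such j):
i:      0  1  2  3  4  5  6  7  8  9 10 11
a[i]:  12 10  2  8  4 12 15  4  5  4  4 10
dp:     1  1  1  2  2  3  4  2  3  2  2  4
At index 7 the value is 2.

2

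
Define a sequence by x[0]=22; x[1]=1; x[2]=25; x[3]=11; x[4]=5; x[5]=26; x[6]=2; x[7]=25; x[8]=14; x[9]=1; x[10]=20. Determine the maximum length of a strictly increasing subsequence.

4

Let dp[i] be the length of the longest such subsequence ending at index i:
i:      0  1  2  3  4  5  6  7  8  9 10
x[i]:  22  1 25 11  5 26  2 25 14  1 20
dp:     1  1  2  2  2  3  2  3  3  1  4
Maximum dp value is 4.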